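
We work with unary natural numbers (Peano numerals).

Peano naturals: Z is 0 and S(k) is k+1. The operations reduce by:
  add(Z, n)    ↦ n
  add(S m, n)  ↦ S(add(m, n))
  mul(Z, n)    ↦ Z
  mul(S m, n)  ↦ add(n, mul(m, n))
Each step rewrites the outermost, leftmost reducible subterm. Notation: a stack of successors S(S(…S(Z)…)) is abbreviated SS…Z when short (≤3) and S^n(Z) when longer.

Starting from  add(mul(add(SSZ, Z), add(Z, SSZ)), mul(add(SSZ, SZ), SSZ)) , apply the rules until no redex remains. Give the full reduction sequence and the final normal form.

  start: add(mul(add(SSZ, Z), add(Z, SSZ)), mul(add(SSZ, SZ), SSZ))
  [1] add(mul(S(add(SZ, Z)), add(Z, SSZ)), mul(add(SSZ, SZ), SSZ))
  [2] add(add(add(Z, SSZ), mul(add(SZ, Z), add(Z, SSZ))), mul(add(SSZ, SZ), SSZ))
  [3] add(add(SSZ, mul(add(SZ, Z), add(Z, SSZ))), mul(add(SSZ, SZ), SSZ))
  [4] add(S(add(SZ, mul(add(SZ, Z), add(Z, SSZ)))), mul(add(SSZ, SZ), SSZ))
  [5] S(add(add(SZ, mul(add(SZ, Z), add(Z, SSZ))), mul(add(SSZ, SZ), SSZ)))
  [6] S(add(S(add(Z, mul(add(SZ, Z), add(Z, SSZ)))), mul(add(SSZ, SZ), SSZ)))
  [7] S(S(add(add(Z, mul(add(SZ, Z), add(Z, SSZ))), mul(add(SSZ, SZ), SSZ))))
  [8] S(S(add(mul(add(SZ, Z), add(Z, SSZ)), mul(add(SSZ, SZ), SSZ))))
  [9] S(S(add(mul(S(add(Z, Z)), add(Z, SSZ)), mul(add(SSZ, SZ), SSZ))))
  [10] S(S(add(add(add(Z, SSZ), mul(add(Z, Z), add(Z, SSZ))), mul(add(SSZ, SZ), SSZ))))
  [11] S(S(add(add(SSZ, mul(add(Z, Z), add(Z, SSZ))), mul(add(SSZ, SZ), SSZ))))
  [12] S(S(add(S(add(SZ, mul(add(Z, Z), add(Z, SSZ)))), mul(add(SSZ, SZ), SSZ))))
  [13] S(S(S(add(add(SZ, mul(add(Z, Z), add(Z, SSZ))), mul(add(SSZ, SZ), SSZ)))))
  [14] S(S(S(add(S(add(Z, mul(add(Z, Z), add(Z, SSZ)))), mul(add(SSZ, SZ), SSZ)))))
  [15] S(S(S(S(add(add(Z, mul(add(Z, Z), add(Z, SSZ))), mul(add(SSZ, SZ), SSZ))))))
  [16] S(S(S(S(add(mul(add(Z, Z), add(Z, SSZ)), mul(add(SSZ, SZ), SSZ))))))
  [17] S(S(S(S(add(mul(Z, add(Z, SSZ)), mul(add(SSZ, SZ), SSZ))))))
  [18] S(S(S(S(add(Z, mul(add(SSZ, SZ), SSZ))))))
  [19] S(S(S(S(mul(add(SSZ, SZ), SSZ)))))
  [20] S(S(S(S(mul(S(add(SZ, SZ)), SSZ)))))
  [21] S(S(S(S(add(SSZ, mul(add(SZ, SZ), SSZ))))))
  [22] S(S(S(S(S(add(SZ, mul(add(SZ, SZ), SSZ)))))))
  [23] S(S(S(S(S(S(add(Z, mul(add(SZ, SZ), SSZ))))))))
  [24] S(S(S(S(S(S(mul(add(SZ, SZ), SSZ)))))))
  [25] S(S(S(S(S(S(mul(S(add(Z, SZ)), SSZ)))))))
  [26] S(S(S(S(S(S(add(SSZ, mul(add(Z, SZ), SSZ))))))))
  [27] S(S(S(S(S(S(S(add(SZ, mul(add(Z, SZ), SSZ)))))))))
  [28] S(S(S(S(S(S(S(S(add(Z, mul(add(Z, SZ), SSZ))))))))))
  [29] S(S(S(S(S(S(S(S(mul(add(Z, SZ), SSZ)))))))))
  [30] S(S(S(S(S(S(S(S(mul(SZ, SSZ)))))))))
  [31] S(S(S(S(S(S(S(S(add(SSZ, mul(Z, SSZ))))))))))
  [32] S(S(S(S(S(S(S(S(S(add(SZ, mul(Z, SSZ)))))))))))
  [33] S(S(S(S(S(S(S(S(S(S(add(Z, mul(Z, SSZ))))))))))))
  [34] S(S(S(S(S(S(S(S(S(S(mul(Z, SSZ)))))))))))
  [35] S^10(Z)

Answer: normal form = S^10(Z)  (in 35 steps)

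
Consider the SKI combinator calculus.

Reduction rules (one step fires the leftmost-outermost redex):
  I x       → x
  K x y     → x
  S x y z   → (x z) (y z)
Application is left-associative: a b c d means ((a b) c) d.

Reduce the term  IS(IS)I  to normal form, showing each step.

  start: IS(IS)I
  →1  S(IS)I
  →2  SSI

Answer: normal form = SSI  (in 2 steps)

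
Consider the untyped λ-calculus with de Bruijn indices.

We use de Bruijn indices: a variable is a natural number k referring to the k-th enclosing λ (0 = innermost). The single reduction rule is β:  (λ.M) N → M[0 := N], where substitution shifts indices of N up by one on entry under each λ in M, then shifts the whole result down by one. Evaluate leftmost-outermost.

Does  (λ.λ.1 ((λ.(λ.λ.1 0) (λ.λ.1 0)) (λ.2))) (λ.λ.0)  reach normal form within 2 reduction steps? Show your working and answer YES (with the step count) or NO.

  start: (λ.λ.1 ((λ.(λ.λ.1 0) (λ.λ.1 0)) (λ.2))) (λ.λ.0)
  step 1: λ.(λ.λ.0) ((λ.(λ.λ.1 0) (λ.λ.1 0)) (λ.λ.λ.0))
  step 2: λ.λ.0

Answer: YES — reaches normal form λ.λ.0 in 2 ≤ 2 steps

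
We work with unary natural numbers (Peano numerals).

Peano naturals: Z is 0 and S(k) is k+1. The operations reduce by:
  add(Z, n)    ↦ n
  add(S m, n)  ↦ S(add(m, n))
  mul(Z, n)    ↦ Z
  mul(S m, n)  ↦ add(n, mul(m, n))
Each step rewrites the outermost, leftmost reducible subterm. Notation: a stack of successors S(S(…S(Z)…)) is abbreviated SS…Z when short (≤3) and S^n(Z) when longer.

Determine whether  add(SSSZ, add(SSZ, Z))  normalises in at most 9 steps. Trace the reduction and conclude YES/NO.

  start: add(SSSZ, add(SSZ, Z))
  →1  S(add(SSZ, add(SSZ, Z)))
  →2  S(S(add(SZ, add(SSZ, Z))))
  →3  S(S(S(add(Z, add(SSZ, Z)))))
  →4  S(S(S(add(SSZ, Z))))
  →5  S(S(S(S(add(SZ, Z)))))
  →6  S(S(S(S(S(add(Z, Z))))))
  →7  S^5(Z)

Answer: YES — reaches normal form S^5(Z) in 7 ≤ 9 steps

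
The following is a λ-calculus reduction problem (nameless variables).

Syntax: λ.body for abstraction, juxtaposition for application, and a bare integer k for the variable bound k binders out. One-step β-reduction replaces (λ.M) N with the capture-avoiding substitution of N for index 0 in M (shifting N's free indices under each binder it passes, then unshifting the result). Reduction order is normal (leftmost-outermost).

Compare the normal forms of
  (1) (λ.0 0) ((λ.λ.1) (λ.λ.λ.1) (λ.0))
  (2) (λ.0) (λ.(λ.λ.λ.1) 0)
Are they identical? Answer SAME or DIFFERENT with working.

Answer: DIFFERENT — A ⇓ λ.λ.1, B ⇓ λ.λ.λ.1

Derivation:
Term A:
  start: (λ.0 0) ((λ.λ.1) (λ.λ.λ.1) (λ.0))
  →1  (λ.λ.1) (λ.λ.λ.1) (λ.0) ((λ.λ.1) (λ.λ.λ.1) (λ.0))
  →2  (λ.λ.λ.λ.1) (λ.0) ((λ.λ.1) (λ.λ.λ.1) (λ.0))
  →3  (λ.λ.λ.1) ((λ.λ.1) (λ.λ.λ.1) (λ.0))
  →4  λ.λ.1

Term B:
  start: (λ.0) (λ.(λ.λ.λ.1) 0)
  →1  λ.(λ.λ.λ.1) 0
  →2  λ.λ.λ.1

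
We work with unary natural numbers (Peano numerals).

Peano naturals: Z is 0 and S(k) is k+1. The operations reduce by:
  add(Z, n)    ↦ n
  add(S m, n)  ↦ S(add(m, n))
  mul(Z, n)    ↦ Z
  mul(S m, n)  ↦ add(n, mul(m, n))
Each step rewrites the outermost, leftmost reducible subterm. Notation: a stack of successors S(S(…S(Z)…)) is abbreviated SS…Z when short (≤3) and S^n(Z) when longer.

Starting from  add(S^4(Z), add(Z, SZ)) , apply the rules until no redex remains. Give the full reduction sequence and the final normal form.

Answer: normal form = S^5(Z)  (in 6 steps)

Derivation:
  start: add(S^4(Z), add(Z, SZ))
  →1  S(add(SSSZ, add(Z, SZ)))
  →2  S(S(add(SSZ, add(Z, SZ))))
  →3  S(S(S(add(SZ, add(Z, SZ)))))
  →4  S(S(S(S(add(Z, add(Z, SZ))))))
  →5  S(S(S(S(add(Z, SZ)))))
  →6  S^5(Z)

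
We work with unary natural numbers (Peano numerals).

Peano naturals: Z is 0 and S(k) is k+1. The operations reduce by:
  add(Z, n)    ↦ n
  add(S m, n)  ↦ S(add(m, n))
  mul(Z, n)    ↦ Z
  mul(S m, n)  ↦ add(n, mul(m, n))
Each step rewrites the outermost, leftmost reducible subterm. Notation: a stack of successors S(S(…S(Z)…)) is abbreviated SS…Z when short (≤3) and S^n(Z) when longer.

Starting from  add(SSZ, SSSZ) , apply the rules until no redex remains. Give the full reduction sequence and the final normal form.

  start: add(SSZ, SSSZ)
  step 1: S(add(SZ, SSSZ))
  step 2: S(S(add(Z, SSSZ)))
  step 3: S^5(Z)

Answer: normal form = S^5(Z)  (in 3 steps)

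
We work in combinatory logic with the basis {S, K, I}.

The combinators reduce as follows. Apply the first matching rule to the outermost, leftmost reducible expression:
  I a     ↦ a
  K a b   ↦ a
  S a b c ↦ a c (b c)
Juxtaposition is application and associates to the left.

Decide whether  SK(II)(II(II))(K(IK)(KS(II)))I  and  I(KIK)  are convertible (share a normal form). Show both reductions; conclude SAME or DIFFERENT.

Term A:
  start: SK(II)(II(II))(K(IK)(KS(II)))I
  step 1: K(II(II))(II(II(II)))(K(IK)(KS(II)))I
  step 2: II(II)(K(IK)(KS(II)))I
  step 3: I(II)(K(IK)(KS(II)))I
  step 4: II(K(IK)(KS(II)))I
  step 5: I(K(IK)(KS(II)))I
  step 6: K(IK)(KS(II))I
  step 7: IKI
  step 8: KI

Term B:
  start: I(KIK)
  step 1: KIK
  step 2: I

Answer: DIFFERENT — A ⇓ KI, B ⇓ I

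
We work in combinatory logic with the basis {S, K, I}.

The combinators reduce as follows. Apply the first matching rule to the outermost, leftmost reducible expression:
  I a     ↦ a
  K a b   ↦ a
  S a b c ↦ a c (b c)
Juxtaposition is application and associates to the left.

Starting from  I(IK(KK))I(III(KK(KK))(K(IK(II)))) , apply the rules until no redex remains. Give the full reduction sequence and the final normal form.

Answer: normal form = K  (in 4 steps)

Reduction:
  start: I(IK(KK))I(III(KK(KK))(K(IK(II))))
  step 1: IK(KK)I(III(KK(KK))(K(IK(II))))
  step 2: K(KK)I(III(KK(KK))(K(IK(II))))
  step 3: KK(III(KK(KK))(K(IK(II))))
  step 4: K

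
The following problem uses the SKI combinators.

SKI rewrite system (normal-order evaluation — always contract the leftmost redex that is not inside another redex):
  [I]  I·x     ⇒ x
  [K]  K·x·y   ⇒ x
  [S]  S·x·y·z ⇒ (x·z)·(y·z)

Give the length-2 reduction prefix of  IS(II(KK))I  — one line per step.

Answer: after 2 steps: S(I(KK))I

Reduction:
  start: IS(II(KK))I
  →1  S(II(KK))I
  →2  S(I(KK))I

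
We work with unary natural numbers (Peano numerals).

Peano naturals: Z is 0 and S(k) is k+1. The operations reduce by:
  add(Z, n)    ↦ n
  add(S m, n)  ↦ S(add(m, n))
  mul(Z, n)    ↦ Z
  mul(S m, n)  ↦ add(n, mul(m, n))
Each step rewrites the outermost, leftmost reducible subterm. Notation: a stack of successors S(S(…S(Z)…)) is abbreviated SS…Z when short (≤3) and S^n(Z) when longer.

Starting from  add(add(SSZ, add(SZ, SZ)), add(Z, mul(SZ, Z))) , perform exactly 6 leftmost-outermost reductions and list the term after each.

Answer: after 6 steps: S(S(add(S(add(Z, SZ)), add(Z, mul(SZ, Z)))))

Derivation:
  start: add(add(SSZ, add(SZ, SZ)), add(Z, mul(SZ, Z)))
  step 1: add(S(add(SZ, add(SZ, SZ))), add(Z, mul(SZ, Z)))
  step 2: S(add(add(SZ, add(SZ, SZ)), add(Z, mul(SZ, Z))))
  step 3: S(add(S(add(Z, add(SZ, SZ))), add(Z, mul(SZ, Z))))
  step 4: S(S(add(add(Z, add(SZ, SZ)), add(Z, mul(SZ, Z)))))
  step 5: S(S(add(add(SZ, SZ), add(Z, mul(SZ, Z)))))
  step 6: S(S(add(S(add(Z, SZ)), add(Z, mul(SZ, Z)))))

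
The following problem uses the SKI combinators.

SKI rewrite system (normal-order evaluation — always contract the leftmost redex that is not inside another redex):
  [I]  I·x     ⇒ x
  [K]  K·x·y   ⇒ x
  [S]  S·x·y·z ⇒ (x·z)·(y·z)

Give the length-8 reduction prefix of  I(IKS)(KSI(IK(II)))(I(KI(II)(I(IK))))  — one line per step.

Answer: after 8 steps: SK

Working:
  start: I(IKS)(KSI(IK(II)))(I(KI(II)(I(IK))))
  step 1: IKS(KSI(IK(II)))(I(KI(II)(I(IK))))
  step 2: KS(KSI(IK(II)))(I(KI(II)(I(IK))))
  step 3: S(I(KI(II)(I(IK))))
  step 4: S(KI(II)(I(IK)))
  step 5: S(I(I(IK)))
  step 6: S(I(IK))
  step 7: S(IK)
  step 8: SK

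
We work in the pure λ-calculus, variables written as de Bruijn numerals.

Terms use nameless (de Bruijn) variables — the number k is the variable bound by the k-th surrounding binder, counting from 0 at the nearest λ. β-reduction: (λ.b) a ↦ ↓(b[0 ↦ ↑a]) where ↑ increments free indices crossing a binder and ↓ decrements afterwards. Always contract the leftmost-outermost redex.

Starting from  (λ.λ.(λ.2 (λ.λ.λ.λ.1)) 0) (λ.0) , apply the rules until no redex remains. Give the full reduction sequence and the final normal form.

Answer: normal form = λ.λ.λ.λ.λ.1  (in 3 steps)

Working:
  start: (λ.λ.(λ.2 (λ.λ.λ.λ.1)) 0) (λ.0)
  →1  λ.(λ.(λ.0) (λ.λ.λ.λ.1)) 0
  →2  λ.(λ.0) (λ.λ.λ.λ.1)
  →3  λ.λ.λ.λ.λ.1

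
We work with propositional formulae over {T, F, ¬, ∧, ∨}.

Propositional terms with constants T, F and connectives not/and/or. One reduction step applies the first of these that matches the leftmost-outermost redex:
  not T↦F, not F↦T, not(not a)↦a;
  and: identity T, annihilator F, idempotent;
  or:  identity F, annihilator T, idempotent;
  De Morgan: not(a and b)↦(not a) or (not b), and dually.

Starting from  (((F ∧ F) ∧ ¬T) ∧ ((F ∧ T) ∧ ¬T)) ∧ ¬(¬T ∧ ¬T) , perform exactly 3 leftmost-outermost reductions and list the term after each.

  start: (((F ∧ F) ∧ ¬T) ∧ ((F ∧ T) ∧ ¬T)) ∧ ¬(¬T ∧ ¬T)
  [1] ((F ∧ ¬T) ∧ ((F ∧ T) ∧ ¬T)) ∧ ¬(¬T ∧ ¬T)
  [2] (F ∧ ((F ∧ T) ∧ ¬T)) ∧ ¬(¬T ∧ ¬T)
  [3] F ∧ ¬(¬T ∧ ¬T)

Answer: after 3 steps: F ∧ ¬(¬T ∧ ¬T)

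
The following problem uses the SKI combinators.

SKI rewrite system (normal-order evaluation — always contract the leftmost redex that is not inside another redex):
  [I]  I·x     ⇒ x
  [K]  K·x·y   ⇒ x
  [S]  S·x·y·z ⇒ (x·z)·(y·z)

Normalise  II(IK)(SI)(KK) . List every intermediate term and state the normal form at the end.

Answer: normal form = SI  (in 4 steps)

Working:
  start: II(IK)(SI)(KK)
  [1] I(IK)(SI)(KK)
  [2] IK(SI)(KK)
  [3] K(SI)(KK)
  [4] SI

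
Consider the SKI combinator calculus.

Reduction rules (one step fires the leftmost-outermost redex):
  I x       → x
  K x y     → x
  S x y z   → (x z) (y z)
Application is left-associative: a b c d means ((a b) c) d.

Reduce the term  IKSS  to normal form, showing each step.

Answer: normal form = S  (in 2 steps)

Derivation:
  start: IKSS
  step 1: KSS
  step 2: S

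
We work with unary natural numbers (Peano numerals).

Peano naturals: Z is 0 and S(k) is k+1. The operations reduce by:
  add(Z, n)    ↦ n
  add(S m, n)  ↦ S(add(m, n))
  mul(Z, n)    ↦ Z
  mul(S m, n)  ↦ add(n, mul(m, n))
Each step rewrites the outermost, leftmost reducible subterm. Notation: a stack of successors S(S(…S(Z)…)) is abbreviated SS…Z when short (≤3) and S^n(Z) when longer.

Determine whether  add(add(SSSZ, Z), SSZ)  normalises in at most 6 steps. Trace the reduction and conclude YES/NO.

  start: add(add(SSSZ, Z), SSZ)
  →1  add(S(add(SSZ, Z)), SSZ)
  →2  S(add(add(SSZ, Z), SSZ))
  →3  S(add(S(add(SZ, Z)), SSZ))
  →4  S(S(add(add(SZ, Z), SSZ)))
  →5  S(S(add(S(add(Z, Z)), SSZ)))
  →6  S(S(S(add(add(Z, Z), SSZ))))

Answer: NO — after 6 steps the term is S(S(S(add(add(Z, Z), SSZ)))), not yet normal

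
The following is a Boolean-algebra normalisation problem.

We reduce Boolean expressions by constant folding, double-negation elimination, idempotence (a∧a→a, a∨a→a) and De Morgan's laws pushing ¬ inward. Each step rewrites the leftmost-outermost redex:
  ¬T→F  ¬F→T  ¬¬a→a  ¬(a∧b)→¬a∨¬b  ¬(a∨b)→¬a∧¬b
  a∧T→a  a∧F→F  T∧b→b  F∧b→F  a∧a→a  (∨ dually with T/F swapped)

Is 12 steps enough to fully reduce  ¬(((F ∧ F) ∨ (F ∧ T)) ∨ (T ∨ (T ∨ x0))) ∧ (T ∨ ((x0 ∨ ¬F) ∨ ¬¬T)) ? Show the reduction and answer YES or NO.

  start: ¬(((F ∧ F) ∨ (F ∧ T)) ∨ (T ∨ (T ∨ x0))) ∧ (T ∨ ((x0 ∨ ¬F) ∨ ¬¬T))
  [1] (¬((F ∧ F) ∨ (F ∧ T)) ∧ ¬(T ∨ (T ∨ x0))) ∧ (T ∨ ((x0 ∨ ¬F) ∨ ¬¬T))
  [2] ((¬(F ∧ F) ∧ ¬(F ∧ T)) ∧ ¬(T ∨ (T ∨ x0))) ∧ (T ∨ ((x0 ∨ ¬F) ∨ ¬¬T))
  [3] (((¬F ∨ ¬F) ∧ ¬(F ∧ T)) ∧ ¬(T ∨ (T ∨ x0))) ∧ (T ∨ ((x0 ∨ ¬F) ∨ ¬¬T))
  [4] ((¬F ∧ ¬(F ∧ T)) ∧ ¬(T ∨ (T ∨ x0))) ∧ (T ∨ ((x0 ∨ ¬F) ∨ ¬¬T))
  [5] ((T ∧ ¬(F ∧ T)) ∧ ¬(T ∨ (T ∨ x0))) ∧ (T ∨ ((x0 ∨ ¬F) ∨ ¬¬T))
  [6] (¬(F ∧ T) ∧ ¬(T ∨ (T ∨ x0))) ∧ (T ∨ ((x0 ∨ ¬F) ∨ ¬¬T))
  [7] ((¬F ∨ ¬T) ∧ ¬(T ∨ (T ∨ x0))) ∧ (T ∨ ((x0 ∨ ¬F) ∨ ¬¬T))
  [8] ((T ∨ ¬T) ∧ ¬(T ∨ (T ∨ x0))) ∧ (T ∨ ((x0 ∨ ¬F) ∨ ¬¬T))
  [9] (T ∧ ¬(T ∨ (T ∨ x0))) ∧ (T ∨ ((x0 ∨ ¬F) ∨ ¬¬T))
  [10] ¬(T ∨ (T ∨ x0)) ∧ (T ∨ ((x0 ∨ ¬F) ∨ ¬¬T))
  [11] (¬T ∧ ¬(T ∨ x0)) ∧ (T ∨ ((x0 ∨ ¬F) ∨ ¬¬T))
  [12] (F ∧ ¬(T ∨ x0)) ∧ (T ∨ ((x0 ∨ ¬F) ∨ ¬¬T))

Answer: NO — after 12 steps the term is (F ∧ ¬(T ∨ x0)) ∧ (T ∨ ((x0 ∨ ¬F) ∨ ¬¬T)), not yet normal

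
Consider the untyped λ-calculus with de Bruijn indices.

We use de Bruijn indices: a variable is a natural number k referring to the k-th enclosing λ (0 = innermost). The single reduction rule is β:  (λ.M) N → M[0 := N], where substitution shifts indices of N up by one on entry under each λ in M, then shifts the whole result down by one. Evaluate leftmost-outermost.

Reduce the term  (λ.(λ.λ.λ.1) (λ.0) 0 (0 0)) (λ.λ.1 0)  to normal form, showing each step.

  start: (λ.(λ.λ.λ.1) (λ.0) 0 (0 0)) (λ.λ.1 0)
  step 1: (λ.λ.λ.1) (λ.0) (λ.λ.1 0) ((λ.λ.1 0) (λ.λ.1 0))
  step 2: (λ.λ.1) (λ.λ.1 0) ((λ.λ.1 0) (λ.λ.1 0))
  step 3: (λ.λ.λ.1 0) ((λ.λ.1 0) (λ.λ.1 0))
  step 4: λ.λ.1 0

Answer: normal form = λ.λ.1 0  (in 4 steps)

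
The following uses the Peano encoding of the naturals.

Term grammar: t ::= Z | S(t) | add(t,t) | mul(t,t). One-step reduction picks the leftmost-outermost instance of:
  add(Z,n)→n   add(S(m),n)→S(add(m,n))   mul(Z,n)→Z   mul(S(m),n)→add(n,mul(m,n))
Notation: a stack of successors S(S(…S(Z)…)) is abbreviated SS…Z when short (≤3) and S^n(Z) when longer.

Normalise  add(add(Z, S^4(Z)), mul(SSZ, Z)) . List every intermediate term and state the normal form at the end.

  start: add(add(Z, S^4(Z)), mul(SSZ, Z))
  step 1: add(S^4(Z), mul(SSZ, Z))
  step 2: S(add(SSSZ, mul(SSZ, Z)))
  step 3: S(S(add(SSZ, mul(SSZ, Z))))
  step 4: S(S(S(add(SZ, mul(SSZ, Z)))))
  step 5: S(S(S(S(add(Z, mul(SSZ, Z))))))
  step 6: S(S(S(S(mul(SSZ, Z)))))
  step 7: S(S(S(S(add(Z, mul(SZ, Z))))))
  step 8: S(S(S(S(mul(SZ, Z)))))
  step 9: S(S(S(S(add(Z, mul(Z, Z))))))
  step 10: S(S(S(S(mul(Z, Z)))))
  step 11: S^4(Z)

Answer: normal form = S^4(Z)  (in 11 steps)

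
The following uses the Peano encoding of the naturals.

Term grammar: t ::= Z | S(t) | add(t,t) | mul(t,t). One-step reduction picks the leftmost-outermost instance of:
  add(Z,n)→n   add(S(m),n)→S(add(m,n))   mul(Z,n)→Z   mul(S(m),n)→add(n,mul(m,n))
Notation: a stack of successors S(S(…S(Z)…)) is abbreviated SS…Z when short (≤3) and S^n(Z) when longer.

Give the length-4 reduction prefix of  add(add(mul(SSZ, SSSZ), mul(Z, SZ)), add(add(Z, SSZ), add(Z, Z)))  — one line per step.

  start: add(add(mul(SSZ, SSSZ), mul(Z, SZ)), add(add(Z, SSZ), add(Z, Z)))
  [1] add(add(add(SSSZ, mul(SZ, SSSZ)), mul(Z, SZ)), add(add(Z, SSZ), add(Z, Z)))
  [2] add(add(S(add(SSZ, mul(SZ, SSSZ))), mul(Z, SZ)), add(add(Z, SSZ), add(Z, Z)))
  [3] add(S(add(add(SSZ, mul(SZ, SSSZ)), mul(Z, SZ))), add(add(Z, SSZ), add(Z, Z)))
  [4] S(add(add(add(SSZ, mul(SZ, SSSZ)), mul(Z, SZ)), add(add(Z, SSZ), add(Z, Z))))

Answer: after 4 steps: S(add(add(add(SSZ, mul(SZ, SSSZ)), mul(Z, SZ)), add(add(Z, SSZ), add(Z, Z))))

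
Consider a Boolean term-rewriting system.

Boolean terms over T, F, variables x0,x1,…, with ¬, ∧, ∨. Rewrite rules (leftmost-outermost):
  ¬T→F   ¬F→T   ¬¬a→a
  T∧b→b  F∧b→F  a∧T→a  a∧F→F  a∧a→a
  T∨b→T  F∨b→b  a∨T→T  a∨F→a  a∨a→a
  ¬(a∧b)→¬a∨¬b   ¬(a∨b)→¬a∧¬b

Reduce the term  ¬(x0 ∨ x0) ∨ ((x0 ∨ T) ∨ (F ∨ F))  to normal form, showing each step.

  start: ¬(x0 ∨ x0) ∨ ((x0 ∨ T) ∨ (F ∨ F))
  →1  (¬x0 ∧ ¬x0) ∨ ((x0 ∨ T) ∨ (F ∨ F))
  →2  ¬x0 ∨ ((x0 ∨ T) ∨ (F ∨ F))
  →3  ¬x0 ∨ (T ∨ (F ∨ F))
  →4  ¬x0 ∨ T
  →5  T

Answer: normal form = T  (in 5 steps)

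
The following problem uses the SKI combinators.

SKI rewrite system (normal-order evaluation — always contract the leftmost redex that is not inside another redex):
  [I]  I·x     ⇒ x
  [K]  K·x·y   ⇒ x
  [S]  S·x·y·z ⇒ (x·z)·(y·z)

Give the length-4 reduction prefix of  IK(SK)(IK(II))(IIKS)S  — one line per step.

  start: IK(SK)(IK(II))(IIKS)S
  step 1: K(SK)(IK(II))(IIKS)S
  step 2: SK(IIKS)S
  step 3: KS(IIKSS)
  step 4: S

Answer: after 4 steps: S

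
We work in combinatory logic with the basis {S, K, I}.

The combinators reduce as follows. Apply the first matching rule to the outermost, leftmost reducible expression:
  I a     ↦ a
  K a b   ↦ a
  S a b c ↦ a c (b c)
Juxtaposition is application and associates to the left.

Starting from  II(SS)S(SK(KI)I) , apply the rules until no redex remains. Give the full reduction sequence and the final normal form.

  start: II(SS)S(SK(KI)I)
  step 1: I(SS)S(SK(KI)I)
  step 2: SSS(SK(KI)I)
  step 3: S(SK(KI)I)(S(SK(KI)I))
  step 4: S(KI(KII))(S(SK(KI)I))
  step 5: SI(S(SK(KI)I))
  step 6: SI(S(KI(KII)))
  step 7: SI(SI)

Answer: normal form = SI(SI)  (in 7 steps)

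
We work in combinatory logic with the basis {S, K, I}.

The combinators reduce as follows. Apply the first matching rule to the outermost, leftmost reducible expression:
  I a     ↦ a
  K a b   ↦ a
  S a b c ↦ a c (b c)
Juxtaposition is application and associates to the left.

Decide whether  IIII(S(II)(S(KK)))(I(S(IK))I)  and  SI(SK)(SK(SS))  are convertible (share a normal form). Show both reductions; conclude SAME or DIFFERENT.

Answer: DIFFERENT — A ⇓ S(KK)(SKI), B ⇓ SK(SK(SS))

Reduction:
Term A:
  start: IIII(S(II)(S(KK)))(I(S(IK))I)
  →1  III(S(II)(S(KK)))(I(S(IK))I)
  →2  II(S(II)(S(KK)))(I(S(IK))I)
  →3  I(S(II)(S(KK)))(I(S(IK))I)
  →4  S(II)(S(KK))(I(S(IK))I)
  →5  II(I(S(IK))I)(S(KK)(I(S(IK))I))
  →6  I(I(S(IK))I)(S(KK)(I(S(IK))I))
  →7  I(S(IK))I(S(KK)(I(S(IK))I))
  →8  S(IK)I(S(KK)(I(S(IK))I))
  →9  IK(S(KK)(I(S(IK))I))(I(S(KK)(I(S(IK))I)))
  →10  K(S(KK)(I(S(IK))I))(I(S(KK)(I(S(IK))I)))
  →11  S(KK)(I(S(IK))I)
  →12  S(KK)(S(IK)I)
  →13  S(KK)(SKI)

Term B:
  start: SI(SK)(SK(SS))
  →1  I(SK(SS))(SK(SK(SS)))
  →2  SK(SS)(SK(SK(SS)))
  →3  K(SK(SK(SS)))(SS(SK(SK(SS))))
  →4  SK(SK(SS))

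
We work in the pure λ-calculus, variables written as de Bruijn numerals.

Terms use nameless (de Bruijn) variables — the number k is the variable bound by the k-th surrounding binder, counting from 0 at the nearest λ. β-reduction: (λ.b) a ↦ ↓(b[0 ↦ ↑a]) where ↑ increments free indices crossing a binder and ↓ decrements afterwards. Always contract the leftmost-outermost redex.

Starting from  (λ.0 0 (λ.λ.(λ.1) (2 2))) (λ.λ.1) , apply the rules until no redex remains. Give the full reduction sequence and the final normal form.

  start: (λ.0 0 (λ.λ.(λ.1) (2 2))) (λ.λ.1)
  [1] (λ.λ.1) (λ.λ.1) (λ.λ.(λ.1) ((λ.λ.1) (λ.λ.1)))
  [2] (λ.λ.λ.1) (λ.λ.(λ.1) ((λ.λ.1) (λ.λ.1)))
  [3] λ.λ.1

Answer: normal form = λ.λ.1  (in 3 steps)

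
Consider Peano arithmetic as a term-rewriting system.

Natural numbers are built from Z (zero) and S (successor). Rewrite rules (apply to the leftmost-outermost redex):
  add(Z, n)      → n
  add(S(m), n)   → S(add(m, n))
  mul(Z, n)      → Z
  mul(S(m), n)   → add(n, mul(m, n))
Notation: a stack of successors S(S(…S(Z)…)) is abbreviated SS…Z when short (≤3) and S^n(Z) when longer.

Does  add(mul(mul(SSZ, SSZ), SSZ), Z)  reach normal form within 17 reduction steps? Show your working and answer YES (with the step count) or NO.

Answer: NO — after 17 steps the term is S(S(S(S(add(mul(add(SSZ, mul(Z, SSZ)), SSZ), Z))))), not yet normal

Reduction:
  start: add(mul(mul(SSZ, SSZ), SSZ), Z)
  →1  add(mul(add(SSZ, mul(SZ, SSZ)), SSZ), Z)
  →2  add(mul(S(add(SZ, mul(SZ, SSZ))), SSZ), Z)
  →3  add(add(SSZ, mul(add(SZ, mul(SZ, SSZ)), SSZ)), Z)
  →4  add(S(add(SZ, mul(add(SZ, mul(SZ, SSZ)), SSZ))), Z)
  →5  S(add(add(SZ, mul(add(SZ, mul(SZ, SSZ)), SSZ)), Z))
  →6  S(add(S(add(Z, mul(add(SZ, mul(SZ, SSZ)), SSZ))), Z))
  →7  S(S(add(add(Z, mul(add(SZ, mul(SZ, SSZ)), SSZ)), Z)))
  →8  S(S(add(mul(add(SZ, mul(SZ, SSZ)), SSZ), Z)))
  →9  S(S(add(mul(S(add(Z, mul(SZ, SSZ))), SSZ), Z)))
  →10  S(S(add(add(SSZ, mul(add(Z, mul(SZ, SSZ)), SSZ)), Z)))
  →11  S(S(add(S(add(SZ, mul(add(Z, mul(SZ, SSZ)), SSZ))), Z)))
  →12  S(S(S(add(add(SZ, mul(add(Z, mul(SZ, SSZ)), SSZ)), Z))))
  →13  S(S(S(add(S(add(Z, mul(add(Z, mul(SZ, SSZ)), SSZ))), Z))))
  →14  S(S(S(S(add(add(Z, mul(add(Z, mul(SZ, SSZ)), SSZ)), Z)))))
  →15  S(S(S(S(add(mul(add(Z, mul(SZ, SSZ)), SSZ), Z)))))
  →16  S(S(S(S(add(mul(mul(SZ, SSZ), SSZ), Z)))))
  →17  S(S(S(S(add(mul(add(SSZ, mul(Z, SSZ)), SSZ), Z)))))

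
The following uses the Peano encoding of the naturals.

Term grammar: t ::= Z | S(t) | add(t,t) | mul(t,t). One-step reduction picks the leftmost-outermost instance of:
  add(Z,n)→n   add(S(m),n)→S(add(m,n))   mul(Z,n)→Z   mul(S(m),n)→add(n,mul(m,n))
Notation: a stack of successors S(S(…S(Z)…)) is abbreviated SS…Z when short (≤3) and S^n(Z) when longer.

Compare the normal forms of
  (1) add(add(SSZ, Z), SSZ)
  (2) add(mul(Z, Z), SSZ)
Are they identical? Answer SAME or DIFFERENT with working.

Answer: DIFFERENT — A ⇓ S^4(Z), B ⇓ SSZ

Working:
Term A:
  start: add(add(SSZ, Z), SSZ)
  step 1: add(S(add(SZ, Z)), SSZ)
  step 2: S(add(add(SZ, Z), SSZ))
  step 3: S(add(S(add(Z, Z)), SSZ))
  step 4: S(S(add(add(Z, Z), SSZ)))
  step 5: S(S(add(Z, SSZ)))
  step 6: S^4(Z)

Term B:
  start: add(mul(Z, Z), SSZ)
  step 1: add(Z, SSZ)
  step 2: SSZ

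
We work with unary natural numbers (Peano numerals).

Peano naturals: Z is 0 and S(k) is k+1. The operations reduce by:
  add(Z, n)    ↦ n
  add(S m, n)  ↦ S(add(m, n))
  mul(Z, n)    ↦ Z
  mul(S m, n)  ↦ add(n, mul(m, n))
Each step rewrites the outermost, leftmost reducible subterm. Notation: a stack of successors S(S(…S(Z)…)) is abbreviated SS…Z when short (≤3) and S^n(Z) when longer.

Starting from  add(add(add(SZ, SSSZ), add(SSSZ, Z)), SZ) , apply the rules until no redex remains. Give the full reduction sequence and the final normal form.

Answer: normal form = S^8(Z)  (in 19 steps)

Derivation:
  start: add(add(add(SZ, SSSZ), add(SSSZ, Z)), SZ)
  step 1: add(add(S(add(Z, SSSZ)), add(SSSZ, Z)), SZ)
  step 2: add(S(add(add(Z, SSSZ), add(SSSZ, Z))), SZ)
  step 3: S(add(add(add(Z, SSSZ), add(SSSZ, Z)), SZ))
  step 4: S(add(add(SSSZ, add(SSSZ, Z)), SZ))
  step 5: S(add(S(add(SSZ, add(SSSZ, Z))), SZ))
  step 6: S(S(add(add(SSZ, add(SSSZ, Z)), SZ)))
  step 7: S(S(add(S(add(SZ, add(SSSZ, Z))), SZ)))
  step 8: S(S(S(add(add(SZ, add(SSSZ, Z)), SZ))))
  step 9: S(S(S(add(S(add(Z, add(SSSZ, Z))), SZ))))
  step 10: S(S(S(S(add(add(Z, add(SSSZ, Z)), SZ)))))
  step 11: S(S(S(S(add(add(SSSZ, Z), SZ)))))
  step 12: S(S(S(S(add(S(add(SSZ, Z)), SZ)))))
  step 13: S(S(S(S(S(add(add(SSZ, Z), SZ))))))
  step 14: S(S(S(S(S(add(S(add(SZ, Z)), SZ))))))
  step 15: S(S(S(S(S(S(add(add(SZ, Z), SZ)))))))
  step 16: S(S(S(S(S(S(add(S(add(Z, Z)), SZ)))))))
  step 17: S(S(S(S(S(S(S(add(add(Z, Z), SZ))))))))
  step 18: S(S(S(S(S(S(S(add(Z, SZ))))))))
  step 19: S^8(Z)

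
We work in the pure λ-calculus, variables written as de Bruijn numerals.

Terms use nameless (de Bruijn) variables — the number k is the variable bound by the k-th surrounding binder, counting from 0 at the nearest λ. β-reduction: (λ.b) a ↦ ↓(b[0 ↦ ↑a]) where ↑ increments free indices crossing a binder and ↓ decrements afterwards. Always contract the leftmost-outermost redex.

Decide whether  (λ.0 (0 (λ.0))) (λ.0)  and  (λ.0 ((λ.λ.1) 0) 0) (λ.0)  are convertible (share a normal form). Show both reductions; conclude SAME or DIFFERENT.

Term A:
  start: (λ.0 (0 (λ.0))) (λ.0)
  [1] (λ.0) ((λ.0) (λ.0))
  [2] (λ.0) (λ.0)
  [3] λ.0

Term B:
  start: (λ.0 ((λ.λ.1) 0) 0) (λ.0)
  [1] (λ.0) ((λ.λ.1) (λ.0)) (λ.0)
  [2] (λ.λ.1) (λ.0) (λ.0)
  [3] (λ.λ.0) (λ.0)
  [4] λ.0

Answer: SAME — A ⇓ λ.0, B ⇓ λ.0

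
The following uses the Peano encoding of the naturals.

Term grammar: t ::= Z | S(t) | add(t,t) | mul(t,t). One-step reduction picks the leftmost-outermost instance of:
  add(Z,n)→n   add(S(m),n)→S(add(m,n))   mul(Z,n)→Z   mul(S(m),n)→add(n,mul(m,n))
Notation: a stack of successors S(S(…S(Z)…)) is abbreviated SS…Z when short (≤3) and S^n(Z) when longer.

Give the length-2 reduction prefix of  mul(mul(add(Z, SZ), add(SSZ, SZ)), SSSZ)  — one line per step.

  start: mul(mul(add(Z, SZ), add(SSZ, SZ)), SSSZ)
  →1  mul(mul(SZ, add(SSZ, SZ)), SSSZ)
  →2  mul(add(add(SSZ, SZ), mul(Z, add(SSZ, SZ))), SSSZ)

Answer: after 2 steps: mul(add(add(SSZ, SZ), mul(Z, add(SSZ, SZ))), SSSZ)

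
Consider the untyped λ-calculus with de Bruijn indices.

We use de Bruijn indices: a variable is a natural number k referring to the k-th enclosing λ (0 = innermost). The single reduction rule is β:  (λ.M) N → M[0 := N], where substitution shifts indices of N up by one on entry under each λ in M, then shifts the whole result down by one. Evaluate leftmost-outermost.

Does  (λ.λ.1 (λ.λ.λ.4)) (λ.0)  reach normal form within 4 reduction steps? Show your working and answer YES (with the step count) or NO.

  start: (λ.λ.1 (λ.λ.λ.4)) (λ.0)
  step 1: λ.(λ.0) (λ.λ.λ.λ.0)
  step 2: λ.λ.λ.λ.λ.0

Answer: YES — reaches normal form λ.λ.λ.λ.λ.0 in 2 ≤ 4 steps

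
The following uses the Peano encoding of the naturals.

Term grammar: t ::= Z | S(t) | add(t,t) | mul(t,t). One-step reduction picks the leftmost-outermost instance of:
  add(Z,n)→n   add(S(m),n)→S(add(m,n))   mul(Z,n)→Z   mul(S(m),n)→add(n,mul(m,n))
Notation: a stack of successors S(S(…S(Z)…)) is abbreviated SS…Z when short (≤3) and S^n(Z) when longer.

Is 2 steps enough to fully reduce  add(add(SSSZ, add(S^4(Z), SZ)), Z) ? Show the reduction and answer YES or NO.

Answer: NO — after 2 steps the term is S(add(add(SSZ, add(S^4(Z), SZ)), Z)), not yet normal

Reduction:
  start: add(add(SSSZ, add(S^4(Z), SZ)), Z)
  →1  add(S(add(SSZ, add(S^4(Z), SZ))), Z)
  →2  S(add(add(SSZ, add(S^4(Z), SZ)), Z))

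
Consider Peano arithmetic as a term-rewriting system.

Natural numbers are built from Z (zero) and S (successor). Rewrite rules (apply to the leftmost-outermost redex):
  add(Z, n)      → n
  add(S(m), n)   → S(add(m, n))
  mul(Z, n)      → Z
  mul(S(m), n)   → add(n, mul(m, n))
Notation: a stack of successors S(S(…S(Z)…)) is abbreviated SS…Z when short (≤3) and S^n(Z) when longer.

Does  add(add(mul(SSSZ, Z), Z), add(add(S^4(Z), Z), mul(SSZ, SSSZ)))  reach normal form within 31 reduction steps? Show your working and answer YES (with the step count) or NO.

  start: add(add(mul(SSSZ, Z), Z), add(add(S^4(Z), Z), mul(SSZ, SSSZ)))
  step 1: add(add(add(Z, mul(SSZ, Z)), Z), add(add(S^4(Z), Z), mul(SSZ, SSSZ)))
  step 2: add(add(mul(SSZ, Z), Z), add(add(S^4(Z), Z), mul(SSZ, SSSZ)))
  step 3: add(add(add(Z, mul(SZ, Z)), Z), add(add(S^4(Z), Z), mul(SSZ, SSSZ)))
  step 4: add(add(mul(SZ, Z), Z), add(add(S^4(Z), Z), mul(SSZ, SSSZ)))
  step 5: add(add(add(Z, mul(Z, Z)), Z), add(add(S^4(Z), Z), mul(SSZ, SSSZ)))
  step 6: add(add(mul(Z, Z), Z), add(add(S^4(Z), Z), mul(SSZ, SSSZ)))
  step 7: add(add(Z, Z), add(add(S^4(Z), Z), mul(SSZ, SSSZ)))
  step 8: add(Z, add(add(S^4(Z), Z), mul(SSZ, SSSZ)))
  step 9: add(add(S^4(Z), Z), mul(SSZ, SSSZ))
  step 10: add(S(add(SSSZ, Z)), mul(SSZ, SSSZ))
  step 11: S(add(add(SSSZ, Z), mul(SSZ, SSSZ)))
  step 12: S(add(S(add(SSZ, Z)), mul(SSZ, SSSZ)))
  step 13: S(S(add(add(SSZ, Z), mul(SSZ, SSSZ))))
  step 14: S(S(add(S(add(SZ, Z)), mul(SSZ, SSSZ))))
  step 15: S(S(S(add(add(SZ, Z), mul(SSZ, SSSZ)))))
  step 16: S(S(S(add(S(add(Z, Z)), mul(SSZ, SSSZ)))))
  step 17: S(S(S(S(add(add(Z, Z), mul(SSZ, SSSZ))))))
  step 18: S(S(S(S(add(Z, mul(SSZ, SSSZ))))))
  step 19: S(S(S(S(mul(SSZ, SSSZ)))))
  step 20: S(S(S(S(add(SSSZ, mul(SZ, SSSZ))))))
  step 21: S(S(S(S(S(add(SSZ, mul(SZ, SSSZ)))))))
  step 22: S(S(S(S(S(S(add(SZ, mul(SZ, SSSZ))))))))
  step 23: S(S(S(S(S(S(S(add(Z, mul(SZ, SSSZ)))))))))
  step 24: S(S(S(S(S(S(S(mul(SZ, SSSZ))))))))
  step 25: S(S(S(S(S(S(S(add(SSSZ, mul(Z, SSSZ)))))))))
  step 26: S(S(S(S(S(S(S(S(add(SSZ, mul(Z, SSSZ))))))))))
  step 27: S(S(S(S(S(S(S(S(S(add(SZ, mul(Z, SSSZ)))))))))))
  step 28: S(S(S(S(S(S(S(S(S(S(add(Z, mul(Z, SSSZ))))))))))))
  step 29: S(S(S(S(S(S(S(S(S(S(mul(Z, SSSZ)))))))))))
  step 30: S^10(Z)

Answer: YES — reaches normal form S^10(Z) in 30 ≤ 31 steps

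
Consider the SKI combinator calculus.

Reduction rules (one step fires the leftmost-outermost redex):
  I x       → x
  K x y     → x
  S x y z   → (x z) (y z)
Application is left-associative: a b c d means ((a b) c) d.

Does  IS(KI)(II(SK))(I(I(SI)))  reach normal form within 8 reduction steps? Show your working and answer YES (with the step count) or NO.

Answer: YES — reaches normal form SK(SI) in 8 ≤ 8 steps

Derivation:
  start: IS(KI)(II(SK))(I(I(SI)))
  [1] S(KI)(II(SK))(I(I(SI)))
  [2] KI(I(I(SI)))(II(SK)(I(I(SI))))
  [3] I(II(SK)(I(I(SI))))
  [4] II(SK)(I(I(SI)))
  [5] I(SK)(I(I(SI)))
  [6] SK(I(I(SI)))
  [7] SK(I(SI))
  [8] SK(SI)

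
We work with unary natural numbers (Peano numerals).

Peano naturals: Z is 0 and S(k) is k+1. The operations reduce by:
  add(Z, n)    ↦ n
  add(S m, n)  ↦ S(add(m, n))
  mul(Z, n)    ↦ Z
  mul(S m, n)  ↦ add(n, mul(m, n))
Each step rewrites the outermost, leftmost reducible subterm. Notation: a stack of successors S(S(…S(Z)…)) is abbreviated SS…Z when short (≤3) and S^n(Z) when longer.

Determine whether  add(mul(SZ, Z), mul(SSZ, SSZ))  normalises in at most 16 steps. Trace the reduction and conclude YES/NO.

  start: add(mul(SZ, Z), mul(SSZ, SSZ))
  →1  add(add(Z, mul(Z, Z)), mul(SSZ, SSZ))
  →2  add(mul(Z, Z), mul(SSZ, SSZ))
  →3  add(Z, mul(SSZ, SSZ))
  →4  mul(SSZ, SSZ)
  →5  add(SSZ, mul(SZ, SSZ))
  →6  S(add(SZ, mul(SZ, SSZ)))
  →7  S(S(add(Z, mul(SZ, SSZ))))
  →8  S(S(mul(SZ, SSZ)))
  →9  S(S(add(SSZ, mul(Z, SSZ))))
  →10  S(S(S(add(SZ, mul(Z, SSZ)))))
  →11  S(S(S(S(add(Z, mul(Z, SSZ))))))
  →12  S(S(S(S(mul(Z, SSZ)))))
  →13  S^4(Z)

Answer: YES — reaches normal form S^4(Z) in 13 ≤ 16 steps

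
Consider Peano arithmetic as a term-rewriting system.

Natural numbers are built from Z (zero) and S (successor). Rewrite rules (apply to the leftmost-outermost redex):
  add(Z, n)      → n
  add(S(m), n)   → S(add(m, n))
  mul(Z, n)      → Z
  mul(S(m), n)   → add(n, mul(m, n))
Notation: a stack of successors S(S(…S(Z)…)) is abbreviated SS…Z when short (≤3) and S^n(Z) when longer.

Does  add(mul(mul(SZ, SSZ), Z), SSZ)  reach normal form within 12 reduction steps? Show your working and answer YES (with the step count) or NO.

Answer: YES — reaches normal form SSZ in 11 ≤ 12 steps

Derivation:
  start: add(mul(mul(SZ, SSZ), Z), SSZ)
  →1  add(mul(add(SSZ, mul(Z, SSZ)), Z), SSZ)
  →2  add(mul(S(add(SZ, mul(Z, SSZ))), Z), SSZ)
  →3  add(add(Z, mul(add(SZ, mul(Z, SSZ)), Z)), SSZ)
  →4  add(mul(add(SZ, mul(Z, SSZ)), Z), SSZ)
  →5  add(mul(S(add(Z, mul(Z, SSZ))), Z), SSZ)
  →6  add(add(Z, mul(add(Z, mul(Z, SSZ)), Z)), SSZ)
  →7  add(mul(add(Z, mul(Z, SSZ)), Z), SSZ)
  →8  add(mul(mul(Z, SSZ), Z), SSZ)
  →9  add(mul(Z, Z), SSZ)
  →10  add(Z, SSZ)
  →11  SSZ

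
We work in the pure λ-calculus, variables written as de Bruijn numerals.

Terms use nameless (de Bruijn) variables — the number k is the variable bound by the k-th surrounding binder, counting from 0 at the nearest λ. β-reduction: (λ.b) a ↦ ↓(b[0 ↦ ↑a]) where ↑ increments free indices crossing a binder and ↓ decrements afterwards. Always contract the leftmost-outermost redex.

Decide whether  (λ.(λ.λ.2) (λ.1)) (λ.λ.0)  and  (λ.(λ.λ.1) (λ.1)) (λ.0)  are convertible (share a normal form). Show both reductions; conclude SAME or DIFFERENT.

Answer: SAME — A ⇓ λ.λ.λ.0, B ⇓ λ.λ.λ.0

Working:
Term A:
  start: (λ.(λ.λ.2) (λ.1)) (λ.λ.0)
  [1] (λ.λ.λ.λ.0) (λ.λ.λ.0)
  [2] λ.λ.λ.0

Term B:
  start: (λ.(λ.λ.1) (λ.1)) (λ.0)
  [1] (λ.λ.1) (λ.λ.0)
  [2] λ.λ.λ.0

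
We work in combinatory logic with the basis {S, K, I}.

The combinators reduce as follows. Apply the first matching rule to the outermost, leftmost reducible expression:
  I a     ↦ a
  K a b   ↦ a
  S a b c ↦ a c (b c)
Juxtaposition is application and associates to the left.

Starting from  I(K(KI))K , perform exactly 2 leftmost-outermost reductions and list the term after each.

Answer: after 2 steps: KI

Working:
  start: I(K(KI))K
  [1] K(KI)K
  [2] KI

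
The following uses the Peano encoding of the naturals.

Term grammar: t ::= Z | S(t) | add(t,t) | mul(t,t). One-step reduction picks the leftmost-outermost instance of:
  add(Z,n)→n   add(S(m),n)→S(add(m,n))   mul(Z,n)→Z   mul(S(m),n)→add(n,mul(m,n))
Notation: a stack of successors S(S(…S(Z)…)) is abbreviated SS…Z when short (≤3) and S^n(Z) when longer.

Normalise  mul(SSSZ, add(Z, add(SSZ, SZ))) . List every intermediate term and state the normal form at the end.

Answer: normal form = S^9(Z)  (in 28 steps)

Working:
  start: mul(SSSZ, add(Z, add(SSZ, SZ)))
  →1  add(add(Z, add(SSZ, SZ)), mul(SSZ, add(Z, add(SSZ, SZ))))
  →2  add(add(SSZ, SZ), mul(SSZ, add(Z, add(SSZ, SZ))))
  →3  add(S(add(SZ, SZ)), mul(SSZ, add(Z, add(SSZ, SZ))))
  →4  S(add(add(SZ, SZ), mul(SSZ, add(Z, add(SSZ, SZ)))))
  →5  S(add(S(add(Z, SZ)), mul(SSZ, add(Z, add(SSZ, SZ)))))
  →6  S(S(add(add(Z, SZ), mul(SSZ, add(Z, add(SSZ, SZ))))))
  →7  S(S(add(SZ, mul(SSZ, add(Z, add(SSZ, SZ))))))
  →8  S(S(S(add(Z, mul(SSZ, add(Z, add(SSZ, SZ)))))))
  →9  S(S(S(mul(SSZ, add(Z, add(SSZ, SZ))))))
  →10  S(S(S(add(add(Z, add(SSZ, SZ)), mul(SZ, add(Z, add(SSZ, SZ)))))))
  →11  S(S(S(add(add(SSZ, SZ), mul(SZ, add(Z, add(SSZ, SZ)))))))
  →12  S(S(S(add(S(add(SZ, SZ)), mul(SZ, add(Z, add(SSZ, SZ)))))))
  →13  S(S(S(S(add(add(SZ, SZ), mul(SZ, add(Z, add(SSZ, SZ))))))))
  →14  S(S(S(S(add(S(add(Z, SZ)), mul(SZ, add(Z, add(SSZ, SZ))))))))
  →15  S(S(S(S(S(add(add(Z, SZ), mul(SZ, add(Z, add(SSZ, SZ)))))))))
  →16  S(S(S(S(S(add(SZ, mul(SZ, add(Z, add(SSZ, SZ)))))))))
  →17  S(S(S(S(S(S(add(Z, mul(SZ, add(Z, add(SSZ, SZ))))))))))
  →18  S(S(S(S(S(S(mul(SZ, add(Z, add(SSZ, SZ)))))))))
  →19  S(S(S(S(S(S(add(add(Z, add(SSZ, SZ)), mul(Z, add(Z, add(SSZ, SZ))))))))))
  →20  S(S(S(S(S(S(add(add(SSZ, SZ), mul(Z, add(Z, add(SSZ, SZ))))))))))
  →21  S(S(S(S(S(S(add(S(add(SZ, SZ)), mul(Z, add(Z, add(SSZ, SZ))))))))))
  →22  S(S(S(S(S(S(S(add(add(SZ, SZ), mul(Z, add(Z, add(SSZ, SZ)))))))))))
  →23  S(S(S(S(S(S(S(add(S(add(Z, SZ)), mul(Z, add(Z, add(SSZ, SZ)))))))))))
  →24  S(S(S(S(S(S(S(S(add(add(Z, SZ), mul(Z, add(Z, add(SSZ, SZ))))))))))))
  →25  S(S(S(S(S(S(S(S(add(SZ, mul(Z, add(Z, add(SSZ, SZ))))))))))))
  →26  S(S(S(S(S(S(S(S(S(add(Z, mul(Z, add(Z, add(SSZ, SZ)))))))))))))
  →27  S(S(S(S(S(S(S(S(S(mul(Z, add(Z, add(SSZ, SZ))))))))))))
  →28  S^9(Z)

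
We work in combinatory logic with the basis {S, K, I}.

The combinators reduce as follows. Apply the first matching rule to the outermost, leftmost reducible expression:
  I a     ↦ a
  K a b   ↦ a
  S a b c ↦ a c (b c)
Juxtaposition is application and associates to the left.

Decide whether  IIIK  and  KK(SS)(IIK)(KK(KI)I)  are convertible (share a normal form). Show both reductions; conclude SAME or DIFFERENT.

Term A:
  start: IIIK
  [1] IIK
  [2] IK
  [3] K

Term B:
  start: KK(SS)(IIK)(KK(KI)I)
  [1] K(IIK)(KK(KI)I)
  [2] IIK
  [3] IK
  [4] K

Answer: SAME — A ⇓ K, B ⇓ K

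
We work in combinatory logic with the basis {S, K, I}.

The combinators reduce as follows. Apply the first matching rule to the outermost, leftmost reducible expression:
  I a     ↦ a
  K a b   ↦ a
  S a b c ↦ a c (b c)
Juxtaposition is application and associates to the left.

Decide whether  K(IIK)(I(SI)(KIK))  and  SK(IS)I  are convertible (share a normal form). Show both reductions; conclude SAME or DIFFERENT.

Answer: DIFFERENT — A ⇓ K, B ⇓ I

Reduction:
Term A:
  start: K(IIK)(I(SI)(KIK))
  step 1: IIK
  step 2: IK
  step 3: K

Term B:
  start: SK(IS)I
  step 1: KI(ISI)
  step 2: I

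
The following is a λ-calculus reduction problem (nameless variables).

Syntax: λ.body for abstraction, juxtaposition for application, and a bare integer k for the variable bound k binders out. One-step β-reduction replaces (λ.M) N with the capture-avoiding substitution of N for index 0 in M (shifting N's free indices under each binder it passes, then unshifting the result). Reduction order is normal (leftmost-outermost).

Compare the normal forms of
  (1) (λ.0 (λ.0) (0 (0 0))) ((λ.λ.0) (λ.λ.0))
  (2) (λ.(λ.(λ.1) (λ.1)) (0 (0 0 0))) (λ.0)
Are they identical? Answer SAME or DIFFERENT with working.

Term A:
  start: (λ.0 (λ.0) (0 (0 0))) ((λ.λ.0) (λ.λ.0))
  step 1: (λ.λ.0) (λ.λ.0) (λ.0) ((λ.λ.0) (λ.λ.0) ((λ.λ.0) (λ.λ.0) ((λ.λ.0) (λ.λ.0))))
  step 2: (λ.0) (λ.0) ((λ.λ.0) (λ.λ.0) ((λ.λ.0) (λ.λ.0) ((λ.λ.0) (λ.λ.0))))
  step 3: (λ.0) ((λ.λ.0) (λ.λ.0) ((λ.λ.0) (λ.λ.0) ((λ.λ.0) (λ.λ.0))))
  step 4: (λ.λ.0) (λ.λ.0) ((λ.λ.0) (λ.λ.0) ((λ.λ.0) (λ.λ.0)))
  step 5: (λ.0) ((λ.λ.0) (λ.λ.0) ((λ.λ.0) (λ.λ.0)))
  step 6: (λ.λ.0) (λ.λ.0) ((λ.λ.0) (λ.λ.0))
  step 7: (λ.0) ((λ.λ.0) (λ.λ.0))
  step 8: (λ.λ.0) (λ.λ.0)
  step 9: λ.0

Term B:
  start: (λ.(λ.(λ.1) (λ.1)) (0 (0 0 0))) (λ.0)
  step 1: (λ.(λ.1) (λ.1)) ((λ.0) ((λ.0) (λ.0) (λ.0)))
  step 2: (λ.(λ.0) ((λ.0) (λ.0) (λ.0))) (λ.(λ.0) ((λ.0) (λ.0) (λ.0)))
  step 3: (λ.0) ((λ.0) (λ.0) (λ.0))
  step 4: (λ.0) (λ.0) (λ.0)
  step 5: (λ.0) (λ.0)
  step 6: λ.0

Answer: SAME — A ⇓ λ.0, B ⇓ λ.0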